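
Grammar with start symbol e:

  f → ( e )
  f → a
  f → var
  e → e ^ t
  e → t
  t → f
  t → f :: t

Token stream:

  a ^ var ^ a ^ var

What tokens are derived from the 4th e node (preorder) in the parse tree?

a

[e [e [e [e [t [f a]]] ^ [t [f var]]] ^ [t [f a]]] ^ [t [f var]]]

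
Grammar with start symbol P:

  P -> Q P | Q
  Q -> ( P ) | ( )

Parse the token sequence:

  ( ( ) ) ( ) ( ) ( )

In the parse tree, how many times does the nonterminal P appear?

[P [Q ( [P [Q ( )]] )] [P [Q ( )] [P [Q ( )] [P [Q ( )]]]]]

5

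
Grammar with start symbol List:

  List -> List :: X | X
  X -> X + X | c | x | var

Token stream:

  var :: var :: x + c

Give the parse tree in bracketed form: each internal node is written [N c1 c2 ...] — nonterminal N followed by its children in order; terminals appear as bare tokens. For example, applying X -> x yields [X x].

[List [List [List [X var]] :: [X var]] :: [X [X x] + [X c]]]

List
List :: X
List :: X :: X
X :: X :: X
var :: X :: X
var :: var :: X
var :: var :: X + X
var :: var :: x + X
var :: var :: x + c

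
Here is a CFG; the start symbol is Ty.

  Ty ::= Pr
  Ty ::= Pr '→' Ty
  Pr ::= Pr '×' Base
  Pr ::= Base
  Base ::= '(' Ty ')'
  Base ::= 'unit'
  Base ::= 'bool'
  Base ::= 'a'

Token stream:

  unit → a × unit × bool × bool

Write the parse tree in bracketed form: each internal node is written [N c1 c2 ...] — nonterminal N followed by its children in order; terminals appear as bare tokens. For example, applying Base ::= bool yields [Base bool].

Ty
Pr → Ty
Base → Ty
unit → Ty
unit → Pr
unit → Pr × Base
unit → Pr × Base × Base
unit → Pr × Base × Base × Base
unit → Base × Base × Base × Base
unit → a × Base × Base × Base
unit → a × unit × Base × Base
unit → a × unit × bool × Base
unit → a × unit × bool × bool

[Ty [Pr [Base unit]] → [Ty [Pr [Pr [Pr [Pr [Base a]] × [Base unit]] × [Base bool]] × [Base bool]]]]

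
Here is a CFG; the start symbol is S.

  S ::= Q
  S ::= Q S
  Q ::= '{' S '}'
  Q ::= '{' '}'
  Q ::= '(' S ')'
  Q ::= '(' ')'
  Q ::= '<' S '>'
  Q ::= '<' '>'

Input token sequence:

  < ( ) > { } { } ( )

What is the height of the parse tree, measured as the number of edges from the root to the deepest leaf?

5

[S [Q < [S [Q ( )]] >] [S [Q { }] [S [Q { }] [S [Q ( )]]]]]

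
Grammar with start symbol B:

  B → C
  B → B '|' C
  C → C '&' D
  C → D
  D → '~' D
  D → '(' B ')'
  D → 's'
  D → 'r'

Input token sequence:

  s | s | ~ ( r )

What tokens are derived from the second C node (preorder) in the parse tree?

s

[B [B [B [C [D s]]] | [C [D s]]] | [C [D ~ [D ( [B [C [D r]]] )]]]]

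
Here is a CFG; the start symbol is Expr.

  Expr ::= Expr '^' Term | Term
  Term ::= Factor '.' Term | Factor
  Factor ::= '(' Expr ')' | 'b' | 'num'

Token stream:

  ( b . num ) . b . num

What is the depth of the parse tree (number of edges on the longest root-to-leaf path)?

7

[Expr [Term [Factor ( [Expr [Term [Factor b] . [Term [Factor num]]]] )] . [Term [Factor b] . [Term [Factor num]]]]]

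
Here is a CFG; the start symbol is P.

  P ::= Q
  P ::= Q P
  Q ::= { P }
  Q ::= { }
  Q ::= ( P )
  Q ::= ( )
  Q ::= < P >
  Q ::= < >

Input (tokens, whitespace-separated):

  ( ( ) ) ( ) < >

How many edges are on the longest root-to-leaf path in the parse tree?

4

[P [Q ( [P [Q ( )]] )] [P [Q ( )] [P [Q < >]]]]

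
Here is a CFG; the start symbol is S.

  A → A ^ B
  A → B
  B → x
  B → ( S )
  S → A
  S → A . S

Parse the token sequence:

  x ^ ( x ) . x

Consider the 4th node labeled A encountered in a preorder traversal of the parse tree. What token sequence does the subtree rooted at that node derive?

x

[S [A [A [B x]] ^ [B ( [S [A [B x]]] )]] . [S [A [B x]]]]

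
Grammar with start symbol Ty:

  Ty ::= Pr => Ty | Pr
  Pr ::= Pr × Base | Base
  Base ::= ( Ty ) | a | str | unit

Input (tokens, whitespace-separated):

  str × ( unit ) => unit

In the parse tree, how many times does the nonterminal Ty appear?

[Ty [Pr [Pr [Base str]] × [Base ( [Ty [Pr [Base unit]]] )]] => [Ty [Pr [Base unit]]]]

3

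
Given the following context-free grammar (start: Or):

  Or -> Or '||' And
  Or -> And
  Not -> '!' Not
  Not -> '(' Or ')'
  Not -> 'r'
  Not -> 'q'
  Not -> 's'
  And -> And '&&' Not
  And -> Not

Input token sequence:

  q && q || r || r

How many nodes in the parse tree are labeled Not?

[Or [Or [Or [And [And [Not q]] && [Not q]]] || [And [Not r]]] || [And [Not r]]]

4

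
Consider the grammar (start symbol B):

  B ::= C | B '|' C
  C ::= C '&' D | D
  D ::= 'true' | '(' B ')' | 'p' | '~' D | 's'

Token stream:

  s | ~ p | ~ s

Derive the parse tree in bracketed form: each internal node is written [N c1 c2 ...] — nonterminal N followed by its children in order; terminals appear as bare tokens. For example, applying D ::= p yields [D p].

[B [B [B [C [D s]]] | [C [D ~ [D p]]]] | [C [D ~ [D s]]]]

B
B | C
B | C | C
C | C | C
D | C | C
s | C | C
s | D | C
s | ~ D | C
s | ~ p | C
s | ~ p | D
s | ~ p | ~ D
s | ~ p | ~ s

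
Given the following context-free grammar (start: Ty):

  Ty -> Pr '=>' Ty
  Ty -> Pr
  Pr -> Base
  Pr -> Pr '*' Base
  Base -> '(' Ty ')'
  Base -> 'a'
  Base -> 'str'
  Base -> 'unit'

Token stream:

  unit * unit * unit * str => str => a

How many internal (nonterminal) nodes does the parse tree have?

15

[Ty [Pr [Pr [Pr [Pr [Base unit]] * [Base unit]] * [Base unit]] * [Base str]] => [Ty [Pr [Base str]] => [Ty [Pr [Base a]]]]]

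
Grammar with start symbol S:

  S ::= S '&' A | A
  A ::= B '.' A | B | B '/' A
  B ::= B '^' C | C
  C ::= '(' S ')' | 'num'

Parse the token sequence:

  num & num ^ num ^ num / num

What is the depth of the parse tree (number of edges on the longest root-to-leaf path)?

6

[S [S [A [B [C num]]]] & [A [B [B [B [C num]] ^ [C num]] ^ [C num]] / [A [B [C num]]]]]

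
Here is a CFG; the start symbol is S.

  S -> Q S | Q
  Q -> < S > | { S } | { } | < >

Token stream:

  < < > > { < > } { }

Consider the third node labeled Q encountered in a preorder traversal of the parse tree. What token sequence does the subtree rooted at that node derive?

[S [Q < [S [Q < >]] >] [S [Q { [S [Q < >]] }] [S [Q { }]]]]

{ < > }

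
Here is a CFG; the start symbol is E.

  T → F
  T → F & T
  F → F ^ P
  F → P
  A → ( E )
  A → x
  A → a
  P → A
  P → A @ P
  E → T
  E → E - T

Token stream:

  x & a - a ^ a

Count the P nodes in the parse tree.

4

[E [E [T [F [P [A x]]] & [T [F [P [A a]]]]]] - [T [F [F [P [A a]]] ^ [P [A a]]]]]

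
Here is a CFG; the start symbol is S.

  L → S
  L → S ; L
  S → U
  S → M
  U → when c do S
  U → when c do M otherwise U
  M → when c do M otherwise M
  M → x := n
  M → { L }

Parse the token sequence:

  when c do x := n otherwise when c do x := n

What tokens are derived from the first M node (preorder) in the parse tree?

[S [U when c do [M x := n] otherwise [U when c do [S [M x := n]]]]]

x := n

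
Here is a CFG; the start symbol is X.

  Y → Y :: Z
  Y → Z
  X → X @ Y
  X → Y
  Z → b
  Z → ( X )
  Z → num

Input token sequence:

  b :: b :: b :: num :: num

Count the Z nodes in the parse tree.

[X [Y [Y [Y [Y [Y [Z b]] :: [Z b]] :: [Z b]] :: [Z num]] :: [Z num]]]

5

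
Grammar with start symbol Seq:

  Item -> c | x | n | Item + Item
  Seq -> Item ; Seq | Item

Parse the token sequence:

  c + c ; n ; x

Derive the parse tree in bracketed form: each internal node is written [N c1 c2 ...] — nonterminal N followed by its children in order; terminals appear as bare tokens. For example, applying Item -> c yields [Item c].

[Seq [Item [Item c] + [Item c]] ; [Seq [Item n] ; [Seq [Item x]]]]

Seq
Item ; Seq
Item + Item ; Seq
c + Item ; Seq
c + c ; Seq
c + c ; Item ; Seq
c + c ; n ; Seq
c + c ; n ; Item
c + c ; n ; x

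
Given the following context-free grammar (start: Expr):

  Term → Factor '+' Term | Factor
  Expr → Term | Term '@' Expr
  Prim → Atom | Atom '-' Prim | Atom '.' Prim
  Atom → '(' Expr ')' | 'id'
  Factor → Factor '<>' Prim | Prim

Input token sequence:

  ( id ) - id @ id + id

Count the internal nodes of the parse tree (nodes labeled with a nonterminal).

[Expr [Term [Factor [Prim [Atom ( [Expr [Term [Factor [Prim [Atom id]]]]] )] - [Prim [Atom id]]]]] @ [Expr [Term [Factor [Prim [Atom id]]] + [Term [Factor [Prim [Atom id]]]]]]]

21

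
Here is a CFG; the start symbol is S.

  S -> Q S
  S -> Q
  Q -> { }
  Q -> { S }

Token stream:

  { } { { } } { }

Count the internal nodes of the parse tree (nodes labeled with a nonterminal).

[S [Q { }] [S [Q { [S [Q { }]] }] [S [Q { }]]]]

8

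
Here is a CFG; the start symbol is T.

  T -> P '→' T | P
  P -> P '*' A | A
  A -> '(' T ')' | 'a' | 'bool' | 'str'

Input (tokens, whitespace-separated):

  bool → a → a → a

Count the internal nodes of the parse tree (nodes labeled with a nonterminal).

12

[T [P [A bool]] → [T [P [A a]] → [T [P [A a]] → [T [P [A a]]]]]]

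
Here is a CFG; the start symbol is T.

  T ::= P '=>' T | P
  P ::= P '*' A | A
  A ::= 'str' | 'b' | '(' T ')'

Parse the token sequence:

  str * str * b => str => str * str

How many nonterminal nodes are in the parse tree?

[T [P [P [P [A str]] * [A str]] * [A b]] => [T [P [A str]] => [T [P [P [A str]] * [A str]]]]]

15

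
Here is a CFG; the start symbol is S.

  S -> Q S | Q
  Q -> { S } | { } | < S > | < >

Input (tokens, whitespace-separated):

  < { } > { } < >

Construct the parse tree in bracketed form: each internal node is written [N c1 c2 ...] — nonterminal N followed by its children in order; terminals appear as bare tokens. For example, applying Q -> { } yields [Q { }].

[S [Q < [S [Q { }]] >] [S [Q { }] [S [Q < >]]]]

S
Q S
< S > S
< Q > S
< { } > S
< { } > Q S
< { } > { } S
< { } > { } Q
< { } > { } < >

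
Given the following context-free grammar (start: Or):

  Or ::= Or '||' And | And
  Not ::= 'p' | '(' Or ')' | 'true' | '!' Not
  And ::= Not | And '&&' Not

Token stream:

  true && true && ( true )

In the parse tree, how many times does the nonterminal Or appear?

[Or [And [And [And [Not true]] && [Not true]] && [Not ( [Or [And [Not true]]] )]]]

2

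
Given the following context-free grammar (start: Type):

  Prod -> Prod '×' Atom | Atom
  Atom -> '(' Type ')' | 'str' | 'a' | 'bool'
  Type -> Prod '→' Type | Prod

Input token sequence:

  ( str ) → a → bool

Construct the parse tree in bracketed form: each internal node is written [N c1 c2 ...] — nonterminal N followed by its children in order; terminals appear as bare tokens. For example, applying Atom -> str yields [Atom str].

[Type [Prod [Atom ( [Type [Prod [Atom str]]] )]] → [Type [Prod [Atom a]] → [Type [Prod [Atom bool]]]]]

Type
Prod → Type
Atom → Type
( Type ) → Type
( Prod ) → Type
( Atom ) → Type
( str ) → Type
( str ) → Prod → Type
( str ) → Atom → Type
( str ) → a → Type
( str ) → a → Prod
( str ) → a → Atom
( str ) → a → bool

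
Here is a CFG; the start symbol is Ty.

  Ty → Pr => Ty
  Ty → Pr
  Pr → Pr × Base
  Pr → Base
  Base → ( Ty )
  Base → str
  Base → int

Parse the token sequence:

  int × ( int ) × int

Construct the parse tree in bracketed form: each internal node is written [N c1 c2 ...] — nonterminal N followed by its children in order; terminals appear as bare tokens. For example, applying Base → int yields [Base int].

[Ty [Pr [Pr [Pr [Base int]] × [Base ( [Ty [Pr [Base int]]] )]] × [Base int]]]

Ty
Pr
Pr × Base
Pr × Base × Base
Base × Base × Base
int × Base × Base
int × ( Ty ) × Base
int × ( Pr ) × Base
int × ( Base ) × Base
int × ( int ) × Base
int × ( int ) × int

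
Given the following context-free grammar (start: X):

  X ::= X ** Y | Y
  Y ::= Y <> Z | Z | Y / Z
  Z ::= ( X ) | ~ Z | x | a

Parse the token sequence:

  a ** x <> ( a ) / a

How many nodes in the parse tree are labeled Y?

5

[X [X [Y [Z a]]] ** [Y [Y [Y [Z x]] <> [Z ( [X [Y [Z a]]] )]] / [Z a]]]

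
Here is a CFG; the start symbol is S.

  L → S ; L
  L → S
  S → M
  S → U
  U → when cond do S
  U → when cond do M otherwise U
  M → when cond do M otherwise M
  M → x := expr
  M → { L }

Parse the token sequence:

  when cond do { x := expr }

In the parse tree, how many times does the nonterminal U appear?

[S [U when cond do [S [M { [L [S [M x := expr]]] }]]]]

1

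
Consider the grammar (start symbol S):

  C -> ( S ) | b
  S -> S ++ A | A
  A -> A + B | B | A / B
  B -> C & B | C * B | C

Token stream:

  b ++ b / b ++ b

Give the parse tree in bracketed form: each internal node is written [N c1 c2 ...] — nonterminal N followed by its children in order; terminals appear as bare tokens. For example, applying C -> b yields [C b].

[S [S [S [A [B [C b]]]] ++ [A [A [B [C b]]] / [B [C b]]]] ++ [A [B [C b]]]]

S
S ++ A
S ++ A ++ A
A ++ A ++ A
B ++ A ++ A
C ++ A ++ A
b ++ A ++ A
b ++ A / B ++ A
b ++ B / B ++ A
b ++ C / B ++ A
b ++ b / B ++ A
b ++ b / C ++ A
b ++ b / b ++ A
b ++ b / b ++ B
b ++ b / b ++ C
b ++ b / b ++ b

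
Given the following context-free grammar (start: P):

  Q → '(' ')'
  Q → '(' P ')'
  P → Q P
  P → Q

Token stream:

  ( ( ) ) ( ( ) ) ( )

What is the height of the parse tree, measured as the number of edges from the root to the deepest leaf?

5

[P [Q ( [P [Q ( )]] )] [P [Q ( [P [Q ( )]] )] [P [Q ( )]]]]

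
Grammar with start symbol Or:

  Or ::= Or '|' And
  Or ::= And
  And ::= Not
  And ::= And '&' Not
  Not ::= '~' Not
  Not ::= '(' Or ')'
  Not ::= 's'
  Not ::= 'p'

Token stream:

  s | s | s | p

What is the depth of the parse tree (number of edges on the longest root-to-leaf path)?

6

[Or [Or [Or [Or [And [Not s]]] | [And [Not s]]] | [And [Not s]]] | [And [Not p]]]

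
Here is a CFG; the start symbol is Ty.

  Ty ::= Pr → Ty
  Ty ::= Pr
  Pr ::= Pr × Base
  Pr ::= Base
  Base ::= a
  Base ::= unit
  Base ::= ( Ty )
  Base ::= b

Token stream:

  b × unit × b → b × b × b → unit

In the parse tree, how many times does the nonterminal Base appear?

[Ty [Pr [Pr [Pr [Base b]] × [Base unit]] × [Base b]] → [Ty [Pr [Pr [Pr [Base b]] × [Base b]] × [Base b]] → [Ty [Pr [Base unit]]]]]

7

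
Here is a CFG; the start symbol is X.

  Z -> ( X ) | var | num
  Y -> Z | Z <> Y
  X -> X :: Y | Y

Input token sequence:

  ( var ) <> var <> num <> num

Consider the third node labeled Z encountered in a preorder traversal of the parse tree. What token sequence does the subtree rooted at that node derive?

var

[X [Y [Z ( [X [Y [Z var]]] )] <> [Y [Z var] <> [Y [Z num] <> [Y [Z num]]]]]]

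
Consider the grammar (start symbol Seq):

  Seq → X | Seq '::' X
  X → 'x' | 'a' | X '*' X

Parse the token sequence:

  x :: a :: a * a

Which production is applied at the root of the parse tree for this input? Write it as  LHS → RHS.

[Seq [Seq [Seq [X x]] :: [X a]] :: [X [X a] * [X a]]]

Seq → Seq '::' X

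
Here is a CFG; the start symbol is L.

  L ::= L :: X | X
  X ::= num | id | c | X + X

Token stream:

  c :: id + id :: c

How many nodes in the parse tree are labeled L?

3

[L [L [L [X c]] :: [X [X id] + [X id]]] :: [X c]]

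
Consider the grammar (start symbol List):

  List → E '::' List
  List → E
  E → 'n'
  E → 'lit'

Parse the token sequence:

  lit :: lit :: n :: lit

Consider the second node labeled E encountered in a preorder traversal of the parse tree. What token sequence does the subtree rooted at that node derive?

lit

[List [E lit] :: [List [E lit] :: [List [E n] :: [List [E lit]]]]]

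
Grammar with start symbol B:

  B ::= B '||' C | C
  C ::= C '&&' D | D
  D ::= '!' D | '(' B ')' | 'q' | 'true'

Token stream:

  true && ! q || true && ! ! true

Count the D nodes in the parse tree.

7

[B [B [C [C [D true]] && [D ! [D q]]]] || [C [C [D true]] && [D ! [D ! [D true]]]]]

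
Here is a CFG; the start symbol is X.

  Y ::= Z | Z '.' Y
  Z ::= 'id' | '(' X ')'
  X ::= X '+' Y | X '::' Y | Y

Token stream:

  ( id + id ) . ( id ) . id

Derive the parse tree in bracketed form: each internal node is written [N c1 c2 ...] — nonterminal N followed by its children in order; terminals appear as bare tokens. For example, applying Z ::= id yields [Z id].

X
Y
Z . Y
( X ) . Y
( X + Y ) . Y
( Y + Y ) . Y
( Z + Y ) . Y
( id + Y ) . Y
( id + Z ) . Y
( id + id ) . Y
( id + id ) . Z . Y
( id + id ) . ( X ) . Y
( id + id ) . ( Y ) . Y
( id + id ) . ( Z ) . Y
( id + id ) . ( id ) . Y
( id + id ) . ( id ) . Z
( id + id ) . ( id ) . id

[X [Y [Z ( [X [X [Y [Z id]]] + [Y [Z id]]] )] . [Y [Z ( [X [Y [Z id]]] )] . [Y [Z id]]]]]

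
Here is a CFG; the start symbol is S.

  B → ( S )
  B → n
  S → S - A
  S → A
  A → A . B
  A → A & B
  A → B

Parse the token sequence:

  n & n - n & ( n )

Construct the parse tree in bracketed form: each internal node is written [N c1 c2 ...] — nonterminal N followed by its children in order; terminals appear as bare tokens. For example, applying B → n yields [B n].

S
S - A
A - A
A & B - A
B & B - A
n & B - A
n & n - A
n & n - A & B
n & n - B & B
n & n - n & B
n & n - n & ( S )
n & n - n & ( A )
n & n - n & ( B )
n & n - n & ( n )

[S [S [A [A [B n]] & [B n]]] - [A [A [B n]] & [B ( [S [A [B n]]] )]]]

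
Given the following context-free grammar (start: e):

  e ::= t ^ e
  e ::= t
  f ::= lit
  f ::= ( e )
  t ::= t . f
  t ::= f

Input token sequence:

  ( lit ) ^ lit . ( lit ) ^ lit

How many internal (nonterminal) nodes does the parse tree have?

17

[e [t [f ( [e [t [f lit]]] )]] ^ [e [t [t [f lit]] . [f ( [e [t [f lit]]] )]] ^ [e [t [f lit]]]]]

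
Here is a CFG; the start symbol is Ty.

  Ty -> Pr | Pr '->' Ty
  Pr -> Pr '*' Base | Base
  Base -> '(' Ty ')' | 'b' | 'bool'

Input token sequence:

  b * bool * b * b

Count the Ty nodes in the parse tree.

1

[Ty [Pr [Pr [Pr [Pr [Base b]] * [Base bool]] * [Base b]] * [Base b]]]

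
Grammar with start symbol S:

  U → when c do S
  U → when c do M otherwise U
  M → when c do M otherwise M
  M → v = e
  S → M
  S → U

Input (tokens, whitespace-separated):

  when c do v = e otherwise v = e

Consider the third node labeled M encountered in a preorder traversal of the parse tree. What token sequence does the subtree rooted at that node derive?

v = e

[S [M when c do [M v = e] otherwise [M v = e]]]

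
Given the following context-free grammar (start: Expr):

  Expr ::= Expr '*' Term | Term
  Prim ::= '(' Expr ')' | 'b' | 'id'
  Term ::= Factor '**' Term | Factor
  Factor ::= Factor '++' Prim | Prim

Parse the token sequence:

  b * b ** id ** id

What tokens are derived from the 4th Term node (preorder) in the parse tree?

id

[Expr [Expr [Term [Factor [Prim b]]]] * [Term [Factor [Prim b]] ** [Term [Factor [Prim id]] ** [Term [Factor [Prim id]]]]]]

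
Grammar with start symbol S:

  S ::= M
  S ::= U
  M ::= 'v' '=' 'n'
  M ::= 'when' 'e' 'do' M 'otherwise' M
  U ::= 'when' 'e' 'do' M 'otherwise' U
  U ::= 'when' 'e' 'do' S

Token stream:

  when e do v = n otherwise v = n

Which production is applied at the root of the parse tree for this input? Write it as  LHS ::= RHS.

S ::= M

[S [M when e do [M v = n] otherwise [M v = n]]]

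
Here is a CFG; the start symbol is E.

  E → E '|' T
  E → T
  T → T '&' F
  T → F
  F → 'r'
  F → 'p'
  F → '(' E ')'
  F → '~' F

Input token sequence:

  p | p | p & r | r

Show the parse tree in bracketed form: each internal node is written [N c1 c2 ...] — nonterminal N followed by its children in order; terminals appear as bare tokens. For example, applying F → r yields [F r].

[E [E [E [E [T [F p]]] | [T [F p]]] | [T [T [F p]] & [F r]]] | [T [F r]]]

E
E | T
E | T | T
E | T | T | T
T | T | T | T
F | T | T | T
p | T | T | T
p | F | T | T
p | p | T | T
p | p | T & F | T
p | p | F & F | T
p | p | p & F | T
p | p | p & r | T
p | p | p & r | F
p | p | p & r | r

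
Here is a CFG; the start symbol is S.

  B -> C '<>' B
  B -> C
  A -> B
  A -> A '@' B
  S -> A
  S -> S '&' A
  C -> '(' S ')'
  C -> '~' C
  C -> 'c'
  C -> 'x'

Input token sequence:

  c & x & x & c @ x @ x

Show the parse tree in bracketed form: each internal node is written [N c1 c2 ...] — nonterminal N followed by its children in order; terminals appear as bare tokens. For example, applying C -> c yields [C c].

S
S & A
S & A & A
S & A & A & A
A & A & A & A
B & A & A & A
C & A & A & A
c & A & A & A
c & B & A & A
c & C & A & A
c & x & A & A
c & x & B & A
c & x & C & A
c & x & x & A
c & x & x & A @ B
c & x & x & A @ B @ B
c & x & x & B @ B @ B
c & x & x & C @ B @ B
c & x & x & c @ B @ B
c & x & x & c @ C @ B
c & x & x & c @ x @ B
c & x & x & c @ x @ C
c & x & x & c @ x @ x

[S [S [S [S [A [B [C c]]]] & [A [B [C x]]]] & [A [B [C x]]]] & [A [A [A [B [C c]]] @ [B [C x]]] @ [B [C x]]]]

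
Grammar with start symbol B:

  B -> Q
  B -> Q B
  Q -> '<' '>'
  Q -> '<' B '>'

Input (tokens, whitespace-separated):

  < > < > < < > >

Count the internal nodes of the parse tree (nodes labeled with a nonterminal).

[B [Q < >] [B [Q < >] [B [Q < [B [Q < >]] >]]]]

8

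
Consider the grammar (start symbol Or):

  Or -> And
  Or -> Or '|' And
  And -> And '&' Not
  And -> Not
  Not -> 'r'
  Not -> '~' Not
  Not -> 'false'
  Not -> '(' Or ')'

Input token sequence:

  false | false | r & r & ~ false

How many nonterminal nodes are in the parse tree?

[Or [Or [Or [And [Not false]]] | [And [Not false]]] | [And [And [And [Not r]] & [Not r]] & [Not ~ [Not false]]]]

14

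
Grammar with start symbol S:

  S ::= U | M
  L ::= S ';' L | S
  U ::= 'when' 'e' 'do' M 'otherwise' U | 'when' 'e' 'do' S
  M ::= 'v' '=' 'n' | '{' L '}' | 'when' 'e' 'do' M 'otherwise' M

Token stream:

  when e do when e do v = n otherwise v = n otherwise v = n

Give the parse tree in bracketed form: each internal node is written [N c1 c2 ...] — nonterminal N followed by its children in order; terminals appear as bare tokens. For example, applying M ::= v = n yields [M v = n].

S
M
when e do M otherwise M
when e do when e do M otherwise M otherwise M
when e do when e do v = n otherwise M otherwise M
when e do when e do v = n otherwise v = n otherwise M
when e do when e do v = n otherwise v = n otherwise v = n

[S [M when e do [M when e do [M v = n] otherwise [M v = n]] otherwise [M v = n]]]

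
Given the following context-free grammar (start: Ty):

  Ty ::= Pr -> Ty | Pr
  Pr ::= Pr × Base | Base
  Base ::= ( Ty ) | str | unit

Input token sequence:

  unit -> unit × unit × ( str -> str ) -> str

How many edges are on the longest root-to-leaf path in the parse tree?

[Ty [Pr [Base unit]] -> [Ty [Pr [Pr [Pr [Base unit]] × [Base unit]] × [Base ( [Ty [Pr [Base str]] -> [Ty [Pr [Base str]]]] )]] -> [Ty [Pr [Base str]]]]]

8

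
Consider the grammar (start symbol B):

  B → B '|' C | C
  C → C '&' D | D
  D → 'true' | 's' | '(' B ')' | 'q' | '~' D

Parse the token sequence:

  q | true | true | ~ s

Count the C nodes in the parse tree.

4

[B [B [B [B [C [D q]]] | [C [D true]]] | [C [D true]]] | [C [D ~ [D s]]]]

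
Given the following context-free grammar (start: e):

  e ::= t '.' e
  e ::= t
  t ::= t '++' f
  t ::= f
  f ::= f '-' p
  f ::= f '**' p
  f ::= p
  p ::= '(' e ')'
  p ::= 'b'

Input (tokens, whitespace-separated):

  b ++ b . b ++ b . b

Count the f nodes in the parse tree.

5

[e [t [t [f [p b]]] ++ [f [p b]]] . [e [t [t [f [p b]]] ++ [f [p b]]] . [e [t [f [p b]]]]]]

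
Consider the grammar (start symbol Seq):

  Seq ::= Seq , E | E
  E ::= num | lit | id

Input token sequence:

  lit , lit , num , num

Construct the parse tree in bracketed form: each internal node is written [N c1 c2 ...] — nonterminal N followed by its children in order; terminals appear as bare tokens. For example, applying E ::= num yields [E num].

Seq
Seq , E
Seq , E , E
Seq , E , E , E
E , E , E , E
lit , E , E , E
lit , lit , E , E
lit , lit , num , E
lit , lit , num , num

[Seq [Seq [Seq [Seq [E lit]] , [E lit]] , [E num]] , [E num]]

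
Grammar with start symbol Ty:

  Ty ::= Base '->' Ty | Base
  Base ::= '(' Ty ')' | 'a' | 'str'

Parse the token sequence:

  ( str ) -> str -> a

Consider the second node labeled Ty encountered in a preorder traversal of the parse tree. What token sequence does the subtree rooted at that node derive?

str

[Ty [Base ( [Ty [Base str]] )] -> [Ty [Base str] -> [Ty [Base a]]]]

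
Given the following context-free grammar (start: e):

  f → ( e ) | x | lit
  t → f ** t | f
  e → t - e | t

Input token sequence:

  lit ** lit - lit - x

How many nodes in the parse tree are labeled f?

[e [t [f lit] ** [t [f lit]]] - [e [t [f lit]] - [e [t [f x]]]]]

4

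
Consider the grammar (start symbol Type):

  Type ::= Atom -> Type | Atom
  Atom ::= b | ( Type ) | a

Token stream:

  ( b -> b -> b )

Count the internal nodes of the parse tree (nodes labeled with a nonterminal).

8

[Type [Atom ( [Type [Atom b] -> [Type [Atom b] -> [Type [Atom b]]]] )]]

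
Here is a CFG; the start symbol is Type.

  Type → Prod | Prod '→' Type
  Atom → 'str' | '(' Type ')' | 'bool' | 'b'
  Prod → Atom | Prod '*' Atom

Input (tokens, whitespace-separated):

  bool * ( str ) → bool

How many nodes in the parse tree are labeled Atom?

[Type [Prod [Prod [Atom bool]] * [Atom ( [Type [Prod [Atom str]]] )]] → [Type [Prod [Atom bool]]]]

4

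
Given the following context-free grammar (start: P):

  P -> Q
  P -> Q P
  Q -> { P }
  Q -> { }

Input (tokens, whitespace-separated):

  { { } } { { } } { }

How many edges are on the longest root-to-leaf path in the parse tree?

5

[P [Q { [P [Q { }]] }] [P [Q { [P [Q { }]] }] [P [Q { }]]]]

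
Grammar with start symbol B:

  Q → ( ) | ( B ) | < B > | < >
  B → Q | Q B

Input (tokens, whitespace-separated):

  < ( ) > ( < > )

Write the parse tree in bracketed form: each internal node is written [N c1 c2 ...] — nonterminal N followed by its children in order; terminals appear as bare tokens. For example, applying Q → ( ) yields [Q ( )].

B
Q B
< B > B
< Q > B
< ( ) > B
< ( ) > Q
< ( ) > ( B )
< ( ) > ( Q )
< ( ) > ( < > )

[B [Q < [B [Q ( )]] >] [B [Q ( [B [Q < >]] )]]]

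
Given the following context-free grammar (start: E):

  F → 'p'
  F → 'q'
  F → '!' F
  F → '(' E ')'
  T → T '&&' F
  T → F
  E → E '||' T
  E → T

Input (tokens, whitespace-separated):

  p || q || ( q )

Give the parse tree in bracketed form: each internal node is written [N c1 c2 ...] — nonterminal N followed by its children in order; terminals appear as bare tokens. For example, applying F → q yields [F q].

E
E || T
E || T || T
T || T || T
F || T || T
p || T || T
p || F || T
p || q || T
p || q || F
p || q || ( E )
p || q || ( T )
p || q || ( F )
p || q || ( q )

[E [E [E [T [F p]]] || [T [F q]]] || [T [F ( [E [T [F q]]] )]]]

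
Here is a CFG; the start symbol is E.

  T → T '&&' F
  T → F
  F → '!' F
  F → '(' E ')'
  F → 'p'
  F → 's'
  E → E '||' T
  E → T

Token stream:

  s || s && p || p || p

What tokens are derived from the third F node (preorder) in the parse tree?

p

[E [E [E [E [T [F s]]] || [T [T [F s]] && [F p]]] || [T [F p]]] || [T [F p]]]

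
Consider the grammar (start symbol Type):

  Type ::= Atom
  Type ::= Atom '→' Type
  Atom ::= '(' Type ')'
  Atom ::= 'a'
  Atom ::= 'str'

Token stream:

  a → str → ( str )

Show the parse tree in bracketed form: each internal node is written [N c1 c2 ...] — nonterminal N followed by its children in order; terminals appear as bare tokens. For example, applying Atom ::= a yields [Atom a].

Type
Atom → Type
a → Type
a → Atom → Type
a → str → Type
a → str → Atom
a → str → ( Type )
a → str → ( Atom )
a → str → ( str )

[Type [Atom a] → [Type [Atom str] → [Type [Atom ( [Type [Atom str]] )]]]]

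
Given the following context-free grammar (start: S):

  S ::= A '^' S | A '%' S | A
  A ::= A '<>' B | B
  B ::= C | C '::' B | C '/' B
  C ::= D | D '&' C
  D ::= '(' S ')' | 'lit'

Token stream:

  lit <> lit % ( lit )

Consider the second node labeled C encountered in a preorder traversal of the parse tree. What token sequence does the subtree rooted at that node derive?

lit

[S [A [A [B [C [D lit]]]] <> [B [C [D lit]]]] % [S [A [B [C [D ( [S [A [B [C [D lit]]]]] )]]]]]]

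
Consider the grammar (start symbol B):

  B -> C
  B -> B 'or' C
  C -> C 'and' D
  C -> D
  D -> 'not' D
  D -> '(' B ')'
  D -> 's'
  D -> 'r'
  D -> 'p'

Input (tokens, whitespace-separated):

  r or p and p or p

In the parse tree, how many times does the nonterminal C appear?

4

[B [B [B [C [D r]]] or [C [C [D p]] and [D p]]] or [C [D p]]]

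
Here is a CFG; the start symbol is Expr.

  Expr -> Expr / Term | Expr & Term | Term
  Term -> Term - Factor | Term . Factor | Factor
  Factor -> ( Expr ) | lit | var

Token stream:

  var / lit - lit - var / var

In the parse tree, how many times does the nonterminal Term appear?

[Expr [Expr [Expr [Term [Factor var]]] / [Term [Term [Term [Factor lit]] - [Factor lit]] - [Factor var]]] / [Term [Factor var]]]

5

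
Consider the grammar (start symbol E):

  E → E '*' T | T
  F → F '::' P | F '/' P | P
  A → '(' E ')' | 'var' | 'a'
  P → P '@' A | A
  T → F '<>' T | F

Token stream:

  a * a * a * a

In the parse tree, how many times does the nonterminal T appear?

[E [E [E [E [T [F [P [A a]]]]] * [T [F [P [A a]]]]] * [T [F [P [A a]]]]] * [T [F [P [A a]]]]]

4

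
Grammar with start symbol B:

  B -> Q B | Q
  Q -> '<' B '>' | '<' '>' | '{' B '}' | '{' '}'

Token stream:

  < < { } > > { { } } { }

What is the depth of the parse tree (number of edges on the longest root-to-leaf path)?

[B [Q < [B [Q < [B [Q { }]] >]] >] [B [Q { [B [Q { }]] }] [B [Q { }]]]]

6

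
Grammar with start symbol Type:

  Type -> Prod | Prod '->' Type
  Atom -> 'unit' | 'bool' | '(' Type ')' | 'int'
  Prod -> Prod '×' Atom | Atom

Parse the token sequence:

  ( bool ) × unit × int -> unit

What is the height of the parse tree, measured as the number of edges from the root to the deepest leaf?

[Type [Prod [Prod [Prod [Atom ( [Type [Prod [Atom bool]]] )]] × [Atom unit]] × [Atom int]] -> [Type [Prod [Atom unit]]]]

8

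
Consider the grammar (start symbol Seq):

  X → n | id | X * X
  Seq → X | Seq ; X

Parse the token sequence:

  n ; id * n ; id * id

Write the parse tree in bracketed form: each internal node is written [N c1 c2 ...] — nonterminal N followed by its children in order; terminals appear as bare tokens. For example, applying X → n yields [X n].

[Seq [Seq [Seq [X n]] ; [X [X id] * [X n]]] ; [X [X id] * [X id]]]

Seq
Seq ; X
Seq ; X ; X
X ; X ; X
n ; X ; X
n ; X * X ; X
n ; id * X ; X
n ; id * n ; X
n ; id * n ; X * X
n ; id * n ; id * X
n ; id * n ; id * id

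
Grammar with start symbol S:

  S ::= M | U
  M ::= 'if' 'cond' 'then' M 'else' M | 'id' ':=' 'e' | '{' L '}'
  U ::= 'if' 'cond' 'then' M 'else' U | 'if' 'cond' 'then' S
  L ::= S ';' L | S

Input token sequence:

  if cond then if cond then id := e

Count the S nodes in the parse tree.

3

[S [U if cond then [S [U if cond then [S [M id := e]]]]]]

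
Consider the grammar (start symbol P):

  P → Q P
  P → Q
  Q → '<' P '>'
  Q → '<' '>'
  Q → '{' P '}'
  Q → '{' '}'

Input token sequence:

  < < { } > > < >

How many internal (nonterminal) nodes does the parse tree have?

8

[P [Q < [P [Q < [P [Q { }]] >]] >] [P [Q < >]]]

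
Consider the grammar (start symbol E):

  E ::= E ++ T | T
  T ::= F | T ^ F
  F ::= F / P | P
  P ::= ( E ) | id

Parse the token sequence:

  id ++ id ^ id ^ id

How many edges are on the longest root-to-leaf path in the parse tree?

6

[E [E [T [F [P id]]]] ++ [T [T [T [F [P id]]] ^ [F [P id]]] ^ [F [P id]]]]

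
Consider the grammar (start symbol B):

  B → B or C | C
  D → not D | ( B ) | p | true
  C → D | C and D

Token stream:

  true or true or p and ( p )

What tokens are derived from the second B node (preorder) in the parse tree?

true or true

[B [B [B [C [D true]]] or [C [D true]]] or [C [C [D p]] and [D ( [B [C [D p]]] )]]]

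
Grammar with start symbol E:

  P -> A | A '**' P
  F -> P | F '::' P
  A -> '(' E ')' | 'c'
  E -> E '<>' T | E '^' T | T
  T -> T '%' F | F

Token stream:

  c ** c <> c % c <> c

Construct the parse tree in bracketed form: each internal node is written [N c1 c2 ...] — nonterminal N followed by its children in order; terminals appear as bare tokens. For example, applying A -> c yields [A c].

E
E <> T
E <> T <> T
T <> T <> T
F <> T <> T
P <> T <> T
A ** P <> T <> T
c ** P <> T <> T
c ** A <> T <> T
c ** c <> T <> T
c ** c <> T % F <> T
c ** c <> F % F <> T
c ** c <> P % F <> T
c ** c <> A % F <> T
c ** c <> c % F <> T
c ** c <> c % P <> T
c ** c <> c % A <> T
c ** c <> c % c <> T
c ** c <> c % c <> F
c ** c <> c % c <> P
c ** c <> c % c <> A
c ** c <> c % c <> c

[E [E [E [T [F [P [A c] ** [P [A c]]]]]] <> [T [T [F [P [A c]]]] % [F [P [A c]]]]] <> [T [F [P [A c]]]]]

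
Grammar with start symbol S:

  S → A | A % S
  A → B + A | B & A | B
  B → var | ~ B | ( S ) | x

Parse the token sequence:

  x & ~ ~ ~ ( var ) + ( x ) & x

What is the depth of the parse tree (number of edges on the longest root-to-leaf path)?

10

[S [A [B x] & [A [B ~ [B ~ [B ~ [B ( [S [A [B var]]] )]]]] + [A [B ( [S [A [B x]]] )] & [A [B x]]]]]]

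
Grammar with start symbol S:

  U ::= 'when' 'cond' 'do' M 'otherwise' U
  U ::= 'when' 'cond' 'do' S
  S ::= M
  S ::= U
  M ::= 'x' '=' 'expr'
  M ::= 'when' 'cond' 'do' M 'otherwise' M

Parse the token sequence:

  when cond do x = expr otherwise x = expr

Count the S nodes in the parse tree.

1

[S [M when cond do [M x = expr] otherwise [M x = expr]]]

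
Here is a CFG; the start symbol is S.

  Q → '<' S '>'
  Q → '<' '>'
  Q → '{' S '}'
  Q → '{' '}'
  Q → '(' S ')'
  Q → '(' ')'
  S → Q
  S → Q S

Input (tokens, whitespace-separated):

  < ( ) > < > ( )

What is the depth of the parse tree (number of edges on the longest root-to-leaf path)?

[S [Q < [S [Q ( )]] >] [S [Q < >] [S [Q ( )]]]]

4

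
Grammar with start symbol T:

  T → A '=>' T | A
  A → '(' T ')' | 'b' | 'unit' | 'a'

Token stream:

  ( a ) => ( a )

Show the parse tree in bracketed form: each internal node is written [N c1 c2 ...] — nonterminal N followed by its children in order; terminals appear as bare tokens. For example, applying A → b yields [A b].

T
A => T
( T ) => T
( A ) => T
( a ) => T
( a ) => A
( a ) => ( T )
( a ) => ( A )
( a ) => ( a )

[T [A ( [T [A a]] )] => [T [A ( [T [A a]] )]]]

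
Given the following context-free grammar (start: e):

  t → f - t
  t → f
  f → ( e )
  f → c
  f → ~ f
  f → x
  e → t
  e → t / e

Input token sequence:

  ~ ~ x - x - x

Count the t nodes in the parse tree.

[e [t [f ~ [f ~ [f x]]] - [t [f x] - [t [f x]]]]]

3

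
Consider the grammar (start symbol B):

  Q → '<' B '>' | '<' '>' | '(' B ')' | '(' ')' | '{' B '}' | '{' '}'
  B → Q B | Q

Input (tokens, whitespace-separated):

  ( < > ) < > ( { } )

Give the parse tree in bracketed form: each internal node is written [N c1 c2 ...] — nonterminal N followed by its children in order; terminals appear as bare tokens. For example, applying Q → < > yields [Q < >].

[B [Q ( [B [Q < >]] )] [B [Q < >] [B [Q ( [B [Q { }]] )]]]]

B
Q B
( B ) B
( Q ) B
( < > ) B
( < > ) Q B
( < > ) < > B
( < > ) < > Q
( < > ) < > ( B )
( < > ) < > ( Q )
( < > ) < > ( { } )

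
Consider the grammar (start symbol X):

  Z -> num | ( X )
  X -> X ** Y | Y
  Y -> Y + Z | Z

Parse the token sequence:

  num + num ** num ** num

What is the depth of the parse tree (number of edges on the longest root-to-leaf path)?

6

[X [X [X [Y [Y [Z num]] + [Z num]]] ** [Y [Z num]]] ** [Y [Z num]]]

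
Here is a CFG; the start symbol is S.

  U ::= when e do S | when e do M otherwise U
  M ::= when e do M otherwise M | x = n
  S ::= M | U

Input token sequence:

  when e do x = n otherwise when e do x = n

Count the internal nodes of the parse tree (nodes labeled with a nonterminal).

6

[S [U when e do [M x = n] otherwise [U when e do [S [M x = n]]]]]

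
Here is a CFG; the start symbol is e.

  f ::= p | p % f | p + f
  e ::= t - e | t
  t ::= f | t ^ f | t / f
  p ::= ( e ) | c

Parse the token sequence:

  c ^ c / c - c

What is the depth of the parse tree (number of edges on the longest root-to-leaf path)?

6

[e [t [t [t [f [p c]]] ^ [f [p c]]] / [f [p c]]] - [e [t [f [p c]]]]]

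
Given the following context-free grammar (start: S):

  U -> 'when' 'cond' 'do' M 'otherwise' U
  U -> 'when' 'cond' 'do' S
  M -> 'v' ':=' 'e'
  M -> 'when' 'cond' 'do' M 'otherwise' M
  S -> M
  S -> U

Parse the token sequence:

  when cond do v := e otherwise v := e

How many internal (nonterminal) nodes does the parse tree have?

4

[S [M when cond do [M v := e] otherwise [M v := e]]]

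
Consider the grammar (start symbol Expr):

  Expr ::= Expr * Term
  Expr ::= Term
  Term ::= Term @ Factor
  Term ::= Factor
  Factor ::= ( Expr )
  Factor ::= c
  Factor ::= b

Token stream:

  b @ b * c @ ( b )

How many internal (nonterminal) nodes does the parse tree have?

13

[Expr [Expr [Term [Term [Factor b]] @ [Factor b]]] * [Term [Term [Factor c]] @ [Factor ( [Expr [Term [Factor b]]] )]]]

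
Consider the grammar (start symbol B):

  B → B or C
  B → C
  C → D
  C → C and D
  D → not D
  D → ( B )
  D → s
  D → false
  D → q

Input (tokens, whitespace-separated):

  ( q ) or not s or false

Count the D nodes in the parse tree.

[B [B [B [C [D ( [B [C [D q]]] )]]] or [C [D not [D s]]]] or [C [D false]]]

5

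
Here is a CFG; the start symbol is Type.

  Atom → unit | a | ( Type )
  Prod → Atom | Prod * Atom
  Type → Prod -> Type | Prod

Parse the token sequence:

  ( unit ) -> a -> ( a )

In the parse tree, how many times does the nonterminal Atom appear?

5

[Type [Prod [Atom ( [Type [Prod [Atom unit]]] )]] -> [Type [Prod [Atom a]] -> [Type [Prod [Atom ( [Type [Prod [Atom a]]] )]]]]]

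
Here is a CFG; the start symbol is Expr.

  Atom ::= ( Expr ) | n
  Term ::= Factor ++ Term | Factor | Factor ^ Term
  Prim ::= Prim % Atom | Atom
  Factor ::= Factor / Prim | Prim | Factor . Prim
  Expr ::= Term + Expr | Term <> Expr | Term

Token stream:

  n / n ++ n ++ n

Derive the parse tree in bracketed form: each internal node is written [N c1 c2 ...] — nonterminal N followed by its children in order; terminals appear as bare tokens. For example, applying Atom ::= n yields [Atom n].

[Expr [Term [Factor [Factor [Prim [Atom n]]] / [Prim [Atom n]]] ++ [Term [Factor [Prim [Atom n]]] ++ [Term [Factor [Prim [Atom n]]]]]]]

Expr
Term
Factor ++ Term
Factor / Prim ++ Term
Prim / Prim ++ Term
Atom / Prim ++ Term
n / Prim ++ Term
n / Atom ++ Term
n / n ++ Term
n / n ++ Factor ++ Term
n / n ++ Prim ++ Term
n / n ++ Atom ++ Term
n / n ++ n ++ Term
n / n ++ n ++ Factor
n / n ++ n ++ Prim
n / n ++ n ++ Atom
n / n ++ n ++ n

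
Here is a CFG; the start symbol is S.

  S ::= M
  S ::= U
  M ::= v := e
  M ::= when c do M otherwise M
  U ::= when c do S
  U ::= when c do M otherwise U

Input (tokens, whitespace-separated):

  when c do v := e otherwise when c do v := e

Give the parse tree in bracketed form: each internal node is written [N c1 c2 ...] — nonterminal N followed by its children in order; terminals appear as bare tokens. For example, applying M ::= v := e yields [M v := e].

S
U
when c do M otherwise U
when c do v := e otherwise U
when c do v := e otherwise when c do S
when c do v := e otherwise when c do M
when c do v := e otherwise when c do v := e

[S [U when c do [M v := e] otherwise [U when c do [S [M v := e]]]]]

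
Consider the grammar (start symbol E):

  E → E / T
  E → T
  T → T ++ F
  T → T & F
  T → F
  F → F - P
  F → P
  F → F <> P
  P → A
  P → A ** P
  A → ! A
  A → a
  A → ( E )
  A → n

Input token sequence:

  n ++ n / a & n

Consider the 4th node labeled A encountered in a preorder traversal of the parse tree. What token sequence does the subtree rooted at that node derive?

n

[E [E [T [T [F [P [A n]]]] ++ [F [P [A n]]]]] / [T [T [F [P [A a]]]] & [F [P [A n]]]]]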